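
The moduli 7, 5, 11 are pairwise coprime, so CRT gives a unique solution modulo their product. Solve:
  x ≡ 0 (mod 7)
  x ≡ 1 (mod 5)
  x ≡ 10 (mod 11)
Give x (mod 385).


Moduli 7, 5, 11 are pairwise coprime; by CRT there is a unique solution modulo M = 7 · 5 · 11 = 385.
Solve pairwise, accumulating the modulus:
  Start with x ≡ 0 (mod 7).
  Combine with x ≡ 1 (mod 5): since gcd(7, 5) = 1, we get a unique residue mod 35.
    Write x = 0 + 7·t and substitute into x ≡ 1 (mod 5): 7·t ≡ 1 − 0 = 1 (mod 5).
    Reduce coefficients mod 5: 2·t ≡ 1 (mod 5).
    The inverse of 2 mod 5 is 3 (since 2·3 = 6 = 1·5 + 1), so t ≡ 3·1 = 3 ≡ 3 (mod 5).
    Then x = 0 + 7·3 = 21, valid modulo lcm(7, 5) = 35: x ≡ 21 (mod 35).
  Combine with x ≡ 10 (mod 11): since gcd(35, 11) = 1, we get a unique residue mod 385.
    Write x = 21 + 35·t and substitute into x ≡ 10 (mod 11): 35·t ≡ 10 − 21 = -11 (mod 11).
    Reduce coefficients mod 11: 2·t ≡ 0 (mod 11).
    The inverse of 2 mod 11 is 6 (since 2·6 = 12 = 1·11 + 1), so t ≡ 6·0 = 0 ≡ 0 (mod 11).
    Then x = 21 + 35·0 = 21, valid modulo lcm(35, 11) = 385: x ≡ 21 (mod 385).
Verify: 21 mod 7 = 0 ✓, 21 mod 5 = 1 ✓, 21 mod 11 = 10 ✓.

x ≡ 21 (mod 385).


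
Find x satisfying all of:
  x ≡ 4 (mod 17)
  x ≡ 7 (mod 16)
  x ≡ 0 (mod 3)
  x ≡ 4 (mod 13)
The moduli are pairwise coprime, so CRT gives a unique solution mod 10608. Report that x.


Product of moduli M = 17 · 16 · 3 · 13 = 10608.
Merge one congruence at a time:
  Start: x ≡ 4 (mod 17).
  Combine with x ≡ 7 (mod 16); new modulus lcm = 272.
    Write x = 4 + 17·t and substitute into x ≡ 7 (mod 16): 17·t ≡ 7 − 4 = 3 (mod 16).
    Reduce coefficients mod 16: 1·t ≡ 3 (mod 16).
    So t ≡ 3 (mod 16).
    Then x = 4 + 17·3 = 55, valid modulo lcm(17, 16) = 272: x ≡ 55 (mod 272).
  Combine with x ≡ 0 (mod 3); new modulus lcm = 816.
    Write x = 55 + 272·t and substitute into x ≡ 0 (mod 3): 272·t ≡ 0 − 55 = -55 (mod 3).
    Reduce coefficients mod 3: 2·t ≡ 2 (mod 3).
    The inverse of 2 mod 3 is 2 (since 2·2 = 4 = 1·3 + 1), so t ≡ 2·2 = 4 ≡ 1 (mod 3).
    Then x = 55 + 272·1 = 327, valid modulo lcm(272, 3) = 816: x ≡ 327 (mod 816).
  Combine with x ≡ 4 (mod 13); new modulus lcm = 10608.
    Write x = 327 + 816·t and substitute into x ≡ 4 (mod 13): 816·t ≡ 4 − 327 = -323 (mod 13).
    Reduce coefficients mod 13: 10·t ≡ 2 (mod 13).
    The inverse of 10 mod 13 is 4 (since 10·4 = 40 = 3·13 + 1), so t ≡ 4·2 = 8 ≡ 8 (mod 13).
    Then x = 327 + 816·8 = 6855, valid modulo lcm(816, 13) = 10608: x ≡ 6855 (mod 10608).
Verify against each original: 6855 mod 17 = 4, 6855 mod 16 = 7, 6855 mod 3 = 0, 6855 mod 13 = 4.

x ≡ 6855 (mod 10608).


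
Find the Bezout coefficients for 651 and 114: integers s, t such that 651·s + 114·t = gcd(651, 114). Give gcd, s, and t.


Euclidean algorithm on (651, 114) — divide until remainder is 0:
  651 = 5 · 114 + 81
  114 = 1 · 81 + 33
  81 = 2 · 33 + 15
  33 = 2 · 15 + 3
  15 = 5 · 3 + 0
gcd(651, 114) = 3.
Track Bezout coefficients alongside the remainders: start with r₀ = 651 = a·1 + b·0 (s = 1, t = 0) and r₁ = 114 = a·0 + b·1 (s = 0, t = 1); each new remainder r_{k+1} = r_{k-1} − q_k·r_k inherits s_{k+1} = s_{k-1} − q_k·s_k, t_{k+1} = t_{k-1} − q_k·t_k, so r_k = a·s_k + b·t_k at every step:
  q = 5: r = 81, s = 1 − 5·0 = 1, t = 0 − 5·1 = -5  (check: 651·1 + 114·(-5) = 81)
  q = 1: r = 33, s = 0 − 1·1 = -1, t = 1 − 1·(-5) = 6  (check: 651·(-1) + 114·6 = 33)
  q = 2: r = 15, s = 1 − 2·(-1) = 3, t = -5 − 2·6 = -17  (check: 651·3 + 114·(-17) = 15)
  q = 2: r = 3, s = -1 − 2·3 = -7, t = 6 − 2·(-17) = 40  (check: 651·(-7) + 114·40 = 3)
The row with r = 3 (the gcd) gives the Bezout coefficients s = -7, t = 40.
Result: 651 · (-7) + 114 · (40) = 3.

gcd(651, 114) = 3; s = -7, t = 40 (check: 651·(-7) + 114·40 = 3).


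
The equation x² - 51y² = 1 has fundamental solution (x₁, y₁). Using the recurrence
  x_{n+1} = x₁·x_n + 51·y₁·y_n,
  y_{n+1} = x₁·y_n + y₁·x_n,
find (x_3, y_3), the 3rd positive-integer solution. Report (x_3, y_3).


Step 1: Find the fundamental solution (x₁, y₁) of x² - 51y² = 1.
  Expand √51 as a continued fraction. a₀ = ⌊√51⌋ = 7; iterate m_{k+1} = d_k·a_k − m_k, d_{k+1} = (51 − m_{k+1}²)/d_k, a_{k+1} = ⌊(a₀ + m_{k+1})/d_{k+1}⌋ (starting m₀ = 0, d₀ = 1), with convergents p_k = a_k·p_{k-1} + p_{k-2}, q_k = a_k·q_{k-1} + q_{k-2} (p₋₁ = 1, q₋₁ = 0):
  k = 0: a₀ = 7; p₀/q₀ = 7/1; p₀² − 51·q₀² = 49 − 51 = -2.
  k = 1: m = 7, d = 2, a = ⌊(7 + 7)/2⌋ = 7; p/q = (7·7 + 1)/(7·1 + 0) = 50/7; p² − 51·q² = 2500 − 2499 = 1.
  The first convergent with p² − 51·q² = 1 gives the fundamental solution (x₁, y₁) = (50, 7).
Step 2: Apply the recurrence (x_{n+1}, y_{n+1}) = (x₁x_n + 51y₁y_n, x₁y_n + y₁x_n) repeatedly.
  From (x_1, y_1) = (50, 7): x_2 = 50·50 + 51·7·7 = 4999; y_2 = 50·7 + 7·50 = 700.
  From (x_2, y_2) = (4999, 700): x_3 = 50·4999 + 51·7·700 = 499850; y_3 = 50·700 + 7·4999 = 69993.
Step 3: Verify x_3² - 51·y_3² = 249850022500 - 249850022499 = 1 (should be 1). ✓

(x_1, y_1) = (50, 7); (x_3, y_3) = (499850, 69993).


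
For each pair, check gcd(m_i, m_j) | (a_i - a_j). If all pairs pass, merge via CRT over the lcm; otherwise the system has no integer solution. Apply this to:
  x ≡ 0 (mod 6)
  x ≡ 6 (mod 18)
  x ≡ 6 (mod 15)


Moduli 6, 18, 15 are not pairwise coprime, so CRT works modulo lcm(m_i) when all pairwise compatibility conditions hold.
Pairwise compatibility: gcd(m_i, m_j) must divide a_i - a_j for every pair.
Merge one congruence at a time:
  Start: x ≡ 0 (mod 6).
  Combine with x ≡ 6 (mod 18): gcd(6, 18) = 6; 6 - 0 = 6, which IS divisible by 6, so compatible.
    Write x = 0 + 6·t and substitute into x ≡ 6 (mod 18): 6·t ≡ 6 − 0 = 6 (mod 18).
    Divide the congruence (and modulus) by g = 6: 1·t ≡ 1 (mod 3).
    So t ≡ 1 (mod 3).
    Then x = 0 + 6·1 = 6, valid modulo lcm(6, 18) = 18: x ≡ 6 (mod 18).
  Combine with x ≡ 6 (mod 15): gcd(18, 15) = 3; 6 - 6 = 0, which IS divisible by 3, so compatible.
    Write x = 6 + 18·t and substitute into x ≡ 6 (mod 15): 18·t ≡ 6 − 6 = 0 (mod 15).
    Divide the congruence (and modulus) by g = 3: 6·t ≡ 0 (mod 5).
    Reduce coefficients mod 5: 1·t ≡ 0 (mod 5).
    So t ≡ 0 (mod 5).
    Then x = 6 + 18·0 = 6, valid modulo lcm(18, 15) = 90: x ≡ 6 (mod 90).
Verify: 6 mod 6 = 0, 6 mod 18 = 6, 6 mod 15 = 6.

x ≡ 6 (mod 90).


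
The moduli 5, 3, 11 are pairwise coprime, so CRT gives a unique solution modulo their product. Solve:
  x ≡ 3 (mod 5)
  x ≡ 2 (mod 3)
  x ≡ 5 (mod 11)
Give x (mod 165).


Moduli 5, 3, 11 are pairwise coprime; by CRT there is a unique solution modulo M = 5 · 3 · 11 = 165.
Solve pairwise, accumulating the modulus:
  Start with x ≡ 3 (mod 5).
  Combine with x ≡ 2 (mod 3): since gcd(5, 3) = 1, we get a unique residue mod 15.
    Write x = 3 + 5·t and substitute into x ≡ 2 (mod 3): 5·t ≡ 2 − 3 = -1 (mod 3).
    Reduce coefficients mod 3: 2·t ≡ 2 (mod 3).
    The inverse of 2 mod 3 is 2 (since 2·2 = 4 = 1·3 + 1), so t ≡ 2·2 = 4 ≡ 1 (mod 3).
    Then x = 3 + 5·1 = 8, valid modulo lcm(5, 3) = 15: x ≡ 8 (mod 15).
  Combine with x ≡ 5 (mod 11): since gcd(15, 11) = 1, we get a unique residue mod 165.
    Write x = 8 + 15·t and substitute into x ≡ 5 (mod 11): 15·t ≡ 5 − 8 = -3 (mod 11).
    Reduce coefficients mod 11: 4·t ≡ 8 (mod 11).
    The inverse of 4 mod 11 is 3 (since 4·3 = 12 = 1·11 + 1), so t ≡ 3·8 = 24 ≡ 2 (mod 11).
    Then x = 8 + 15·2 = 38, valid modulo lcm(15, 11) = 165: x ≡ 38 (mod 165).
Verify: 38 mod 5 = 3 ✓, 38 mod 3 = 2 ✓, 38 mod 11 = 5 ✓.

x ≡ 38 (mod 165).


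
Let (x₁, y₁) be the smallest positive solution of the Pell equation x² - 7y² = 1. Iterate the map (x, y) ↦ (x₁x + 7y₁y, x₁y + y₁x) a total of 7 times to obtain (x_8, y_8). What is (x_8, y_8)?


Step 1: Find the fundamental solution (x₁, y₁) of x² - 7y² = 1.
  Expand √7 as a continued fraction. a₀ = ⌊√7⌋ = 2; iterate m_{k+1} = d_k·a_k − m_k, d_{k+1} = (7 − m_{k+1}²)/d_k, a_{k+1} = ⌊(a₀ + m_{k+1})/d_{k+1}⌋ (starting m₀ = 0, d₀ = 1), with convergents p_k = a_k·p_{k-1} + p_{k-2}, q_k = a_k·q_{k-1} + q_{k-2} (p₋₁ = 1, q₋₁ = 0):
  k = 0: a₀ = 2; p₀/q₀ = 2/1; p₀² − 7·q₀² = 4 − 7 = -3.
  k = 1: m = 2, d = 3, a = ⌊(2 + 2)/3⌋ = 1; p/q = (1·2 + 1)/(1·1 + 0) = 3/1; p² − 7·q² = 9 − 7 = 2.
  k = 2: m = 1, d = 2, a = ⌊(2 + 1)/2⌋ = 1; p/q = (1·3 + 2)/(1·1 + 1) = 5/2; p² − 7·q² = 25 − 28 = -3.
  k = 3: m = 1, d = 3, a = ⌊(2 + 1)/3⌋ = 1; p/q = (1·5 + 3)/(1·2 + 1) = 8/3; p² − 7·q² = 64 − 63 = 1.
  The first convergent with p² − 7·q² = 1 gives the fundamental solution (x₁, y₁) = (8, 3).
Step 2: Apply the recurrence (x_{n+1}, y_{n+1}) = (x₁x_n + 7y₁y_n, x₁y_n + y₁x_n) repeatedly.
  From (x_1, y_1) = (8, 3): x_2 = 8·8 + 7·3·3 = 127; y_2 = 8·3 + 3·8 = 48.
  From (x_2, y_2) = (127, 48): x_3 = 8·127 + 7·3·48 = 2024; y_3 = 8·48 + 3·127 = 765.
  From (x_3, y_3) = (2024, 765): x_4 = 8·2024 + 7·3·765 = 32257; y_4 = 8·765 + 3·2024 = 12192.
  From (x_4, y_4) = (32257, 12192): x_5 = 8·32257 + 7·3·12192 = 514088; y_5 = 8·12192 + 3·32257 = 194307.
  From (x_5, y_5) = (514088, 194307): x_6 = 8·514088 + 7·3·194307 = 8193151; y_6 = 8·194307 + 3·514088 = 3096720.
  From (x_6, y_6) = (8193151, 3096720): x_7 = 8·8193151 + 7·3·3096720 = 130576328; y_7 = 8·3096720 + 3·8193151 = 49353213.
  From (x_7, y_7) = (130576328, 49353213): x_8 = 8·130576328 + 7·3·49353213 = 2081028097; y_8 = 8·49353213 + 3·130576328 = 786554688.
Step 3: Verify x_8² - 7·y_8² = 4330677940503441409 - 4330677940503441408 = 1 (should be 1). ✓

(x_1, y_1) = (8, 3); (x_8, y_8) = (2081028097, 786554688).


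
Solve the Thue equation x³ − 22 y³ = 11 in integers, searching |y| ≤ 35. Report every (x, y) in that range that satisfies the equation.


The equation is x³ - 22y³ = 11. For fixed y, x³ = 22·y³ + 11, so a solution requires the RHS to be a perfect cube.
Strategy: iterate y from -35 to 35, compute RHS = 22·y³ + 11, and check whether it is a (positive or negative) perfect cube.
Check small values of y:
  y = 0: RHS = 11 is not a perfect cube.
  y = 1: RHS = 33 is not a perfect cube.
  y = -1: RHS = -11 is not a perfect cube.
  y = 2: RHS = 187 is not a perfect cube.
  y = -2: RHS = -165 is not a perfect cube.
  y = 3: RHS = 605 is not a perfect cube.
  y = -3: RHS = -583 is not a perfect cube.
Continuing the search up to |y| = 35 finds no solutions either.
No (x, y) in the scanned range satisfies the equation.

No integer solutions with |y| ≤ 35.


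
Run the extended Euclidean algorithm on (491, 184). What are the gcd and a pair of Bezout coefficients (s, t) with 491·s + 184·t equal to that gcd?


Euclidean algorithm on (491, 184) — divide until remainder is 0:
  491 = 2 · 184 + 123
  184 = 1 · 123 + 61
  123 = 2 · 61 + 1
  61 = 61 · 1 + 0
gcd(491, 184) = 1.
Track Bezout coefficients alongside the remainders: start with r₀ = 491 = a·1 + b·0 (s = 1, t = 0) and r₁ = 184 = a·0 + b·1 (s = 0, t = 1); each new remainder r_{k+1} = r_{k-1} − q_k·r_k inherits s_{k+1} = s_{k-1} − q_k·s_k, t_{k+1} = t_{k-1} − q_k·t_k, so r_k = a·s_k + b·t_k at every step:
  q = 2: r = 123, s = 1 − 2·0 = 1, t = 0 − 2·1 = -2  (check: 491·1 + 184·(-2) = 123)
  q = 1: r = 61, s = 0 − 1·1 = -1, t = 1 − 1·(-2) = 3  (check: 491·(-1) + 184·3 = 61)
  q = 2: r = 1, s = 1 − 2·(-1) = 3, t = -2 − 2·3 = -8  (check: 491·3 + 184·(-8) = 1)
The row with r = 1 (the gcd) gives the Bezout coefficients s = 3, t = -8.
Result: 491 · (3) + 184 · (-8) = 1.

gcd(491, 184) = 1; s = 3, t = -8 (check: 491·3 + 184·(-8) = 1).


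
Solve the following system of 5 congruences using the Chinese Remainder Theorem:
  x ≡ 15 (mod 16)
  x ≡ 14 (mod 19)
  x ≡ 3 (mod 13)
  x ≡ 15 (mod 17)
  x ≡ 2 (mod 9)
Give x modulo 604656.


Product of moduli M = 16 · 19 · 13 · 17 · 9 = 604656.
Merge one congruence at a time:
  Start: x ≡ 15 (mod 16).
  Combine with x ≡ 14 (mod 19); new modulus lcm = 304.
    Write x = 15 + 16·t and substitute into x ≡ 14 (mod 19): 16·t ≡ 14 − 15 = -1 (mod 19).
    Reduce coefficients mod 19: 16·t ≡ 18 (mod 19).
    The inverse of 16 mod 19 is 6 (since 16·6 = 96 = 5·19 + 1), so t ≡ 6·18 = 108 ≡ 13 (mod 19).
    Then x = 15 + 16·13 = 223, valid modulo lcm(16, 19) = 304: x ≡ 223 (mod 304).
  Combine with x ≡ 3 (mod 13); new modulus lcm = 3952.
    Write x = 223 + 304·t and substitute into x ≡ 3 (mod 13): 304·t ≡ 3 − 223 = -220 (mod 13).
    Reduce coefficients mod 13: 5·t ≡ 1 (mod 13).
    The inverse of 5 mod 13 is 8 (since 5·8 = 40 = 3·13 + 1), so t ≡ 8·1 = 8 ≡ 8 (mod 13).
    Then x = 223 + 304·8 = 2655, valid modulo lcm(304, 13) = 3952: x ≡ 2655 (mod 3952).
  Combine with x ≡ 15 (mod 17); new modulus lcm = 67184.
    Write x = 2655 + 3952·t and substitute into x ≡ 15 (mod 17): 3952·t ≡ 15 − 2655 = -2640 (mod 17).
    Reduce coefficients mod 17: 8·t ≡ 12 (mod 17).
    The inverse of 8 mod 17 is 15 (since 8·15 = 120 = 7·17 + 1), so t ≡ 15·12 = 180 ≡ 10 (mod 17).
    Then x = 2655 + 3952·10 = 42175, valid modulo lcm(3952, 17) = 67184: x ≡ 42175 (mod 67184).
  Combine with x ≡ 2 (mod 9); new modulus lcm = 604656.
    Write x = 42175 + 67184·t and substitute into x ≡ 2 (mod 9): 67184·t ≡ 2 − 42175 = -42173 (mod 9).
    Reduce coefficients mod 9: 8·t ≡ 1 (mod 9).
    The inverse of 8 mod 9 is 8 (since 8·8 = 64 = 7·9 + 1), so t ≡ 8·1 = 8 ≡ 8 (mod 9).
    Then x = 42175 + 67184·8 = 579647, valid modulo lcm(67184, 9) = 604656: x ≡ 579647 (mod 604656).
Verify against each original: 579647 mod 16 = 15, 579647 mod 19 = 14, 579647 mod 13 = 3, 579647 mod 17 = 15, 579647 mod 9 = 2.

x ≡ 579647 (mod 604656).


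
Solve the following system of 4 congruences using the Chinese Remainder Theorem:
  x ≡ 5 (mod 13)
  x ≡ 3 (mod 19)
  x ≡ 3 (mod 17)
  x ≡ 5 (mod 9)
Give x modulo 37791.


Product of moduli M = 13 · 19 · 17 · 9 = 37791.
Merge one congruence at a time:
  Start: x ≡ 5 (mod 13).
  Combine with x ≡ 3 (mod 19); new modulus lcm = 247.
    Write x = 5 + 13·t and substitute into x ≡ 3 (mod 19): 13·t ≡ 3 − 5 = -2 (mod 19).
    Reduce coefficients mod 19: 13·t ≡ 17 (mod 19).
    The inverse of 13 mod 19 is 3 (since 13·3 = 39 = 2·19 + 1), so t ≡ 3·17 = 51 ≡ 13 (mod 19).
    Then x = 5 + 13·13 = 174, valid modulo lcm(13, 19) = 247: x ≡ 174 (mod 247).
  Combine with x ≡ 3 (mod 17); new modulus lcm = 4199.
    Write x = 174 + 247·t and substitute into x ≡ 3 (mod 17): 247·t ≡ 3 − 174 = -171 (mod 17).
    Reduce coefficients mod 17: 9·t ≡ 16 (mod 17).
    The inverse of 9 mod 17 is 2 (since 9·2 = 18 = 1·17 + 1), so t ≡ 2·16 = 32 ≡ 15 (mod 17).
    Then x = 174 + 247·15 = 3879, valid modulo lcm(247, 17) = 4199: x ≡ 3879 (mod 4199).
  Combine with x ≡ 5 (mod 9); new modulus lcm = 37791.
    Write x = 3879 + 4199·t and substitute into x ≡ 5 (mod 9): 4199·t ≡ 5 − 3879 = -3874 (mod 9).
    Reduce coefficients mod 9: 5·t ≡ 5 (mod 9).
    The inverse of 5 mod 9 is 2 (since 5·2 = 10 = 1·9 + 1), so t ≡ 2·5 = 10 ≡ 1 (mod 9).
    Then x = 3879 + 4199·1 = 8078, valid modulo lcm(4199, 9) = 37791: x ≡ 8078 (mod 37791).
Verify against each original: 8078 mod 13 = 5, 8078 mod 19 = 3, 8078 mod 17 = 3, 8078 mod 9 = 5.

x ≡ 8078 (mod 37791).


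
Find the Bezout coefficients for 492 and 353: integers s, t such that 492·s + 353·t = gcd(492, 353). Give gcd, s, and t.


Euclidean algorithm on (492, 353) — divide until remainder is 0:
  492 = 1 · 353 + 139
  353 = 2 · 139 + 75
  139 = 1 · 75 + 64
  75 = 1 · 64 + 11
  64 = 5 · 11 + 9
  11 = 1 · 9 + 2
  9 = 4 · 2 + 1
  2 = 2 · 1 + 0
gcd(492, 353) = 1.
Track Bezout coefficients alongside the remainders: start with r₀ = 492 = a·1 + b·0 (s = 1, t = 0) and r₁ = 353 = a·0 + b·1 (s = 0, t = 1); each new remainder r_{k+1} = r_{k-1} − q_k·r_k inherits s_{k+1} = s_{k-1} − q_k·s_k, t_{k+1} = t_{k-1} − q_k·t_k, so r_k = a·s_k + b·t_k at every step:
  q = 1: r = 139, s = 1 − 1·0 = 1, t = 0 − 1·1 = -1  (check: 492·1 + 353·(-1) = 139)
  q = 2: r = 75, s = 0 − 2·1 = -2, t = 1 − 2·(-1) = 3  (check: 492·(-2) + 353·3 = 75)
  q = 1: r = 64, s = 1 − 1·(-2) = 3, t = -1 − 1·3 = -4  (check: 492·3 + 353·(-4) = 64)
  q = 1: r = 11, s = -2 − 1·3 = -5, t = 3 − 1·(-4) = 7  (check: 492·(-5) + 353·7 = 11)
  q = 5: r = 9, s = 3 − 5·(-5) = 28, t = -4 − 5·7 = -39  (check: 492·28 + 353·(-39) = 9)
  q = 1: r = 2, s = -5 − 1·28 = -33, t = 7 − 1·(-39) = 46  (check: 492·(-33) + 353·46 = 2)
  q = 4: r = 1, s = 28 − 4·(-33) = 160, t = -39 − 4·46 = -223  (check: 492·160 + 353·(-223) = 1)
The row with r = 1 (the gcd) gives the Bezout coefficients s = 160, t = -223.
Result: 492 · (160) + 353 · (-223) = 1.

gcd(492, 353) = 1; s = 160, t = -223 (check: 492·160 + 353·(-223) = 1).


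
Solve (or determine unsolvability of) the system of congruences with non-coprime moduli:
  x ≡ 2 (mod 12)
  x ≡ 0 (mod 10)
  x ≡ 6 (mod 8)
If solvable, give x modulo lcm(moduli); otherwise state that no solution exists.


Moduli 12, 10, 8 are not pairwise coprime, so CRT works modulo lcm(m_i) when all pairwise compatibility conditions hold.
Pairwise compatibility: gcd(m_i, m_j) must divide a_i - a_j for every pair.
Merge one congruence at a time:
  Start: x ≡ 2 (mod 12).
  Combine with x ≡ 0 (mod 10): gcd(12, 10) = 2; 0 - 2 = -2, which IS divisible by 2, so compatible.
    Write x = 2 + 12·t and substitute into x ≡ 0 (mod 10): 12·t ≡ 0 − 2 = -2 (mod 10).
    Divide the congruence (and modulus) by g = 2: 6·t ≡ -1 (mod 5).
    Reduce coefficients mod 5: 1·t ≡ 4 (mod 5).
    So t ≡ 4 (mod 5).
    Then x = 2 + 12·4 = 50, valid modulo lcm(12, 10) = 60: x ≡ 50 (mod 60).
  Combine with x ≡ 6 (mod 8): gcd(60, 8) = 4; 6 - 50 = -44, which IS divisible by 4, so compatible.
    Write x = 50 + 60·t and substitute into x ≡ 6 (mod 8): 60·t ≡ 6 − 50 = -44 (mod 8).
    Divide the congruence (and modulus) by g = 4: 15·t ≡ -11 (mod 2).
    Reduce coefficients mod 2: 1·t ≡ 1 (mod 2).
    So t ≡ 1 (mod 2).
    Then x = 50 + 60·1 = 110, valid modulo lcm(60, 8) = 120: x ≡ 110 (mod 120).
Verify: 110 mod 12 = 2, 110 mod 10 = 0, 110 mod 8 = 6.

x ≡ 110 (mod 120).


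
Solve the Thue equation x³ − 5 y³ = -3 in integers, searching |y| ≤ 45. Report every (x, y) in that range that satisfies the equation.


The equation is x³ - 5y³ = -3. For fixed y, x³ = 5·y³ − 3, so a solution requires the RHS to be a perfect cube.
Strategy: iterate y from -45 to 45, compute RHS = 5·y³ − 3, and check whether it is a (positive or negative) perfect cube.
Check small values of y:
  y = 0: RHS = -3 is not a perfect cube.
  y = 1: RHS = 2 is not a perfect cube.
  y = -1: RHS = -8 = (-2)³ ⇒ x = -2 works.
  y = 2: RHS = 37 is not a perfect cube.
  y = -2: RHS = -43 is not a perfect cube.
  y = 3: RHS = 132 is not a perfect cube.
  y = -3: RHS = -138 is not a perfect cube.
Continuing the search up to |y| = 45 finds no further solutions beyond those listed.
Collected solutions: (-2, -1).

Solutions (with |y| ≤ 45): (-2, -1).


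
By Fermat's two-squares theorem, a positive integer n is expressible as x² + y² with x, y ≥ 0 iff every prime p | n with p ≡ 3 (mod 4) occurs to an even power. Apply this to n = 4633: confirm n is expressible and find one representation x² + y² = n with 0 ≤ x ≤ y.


Step 1: Factor n = 4633 = 41 · 113.
Step 2: Check the mod-4 condition on each prime factor: 41 ≡ 1 (mod 4), exponent 1; 113 ≡ 1 (mod 4), exponent 1.
All primes ≡ 3 (mod 4) appear to even exponent (or don't appear), so by the two-squares theorem n IS expressible as a sum of two squares.
Step 3: Build a representation. Here n = 41 · 113 is a product of primes ≡ 1 (mod 4). Each prime p ≡ 1 (mod 4) is itself a sum of two squares; find a² by testing p − a² for a perfect square:
  41: 41 − 1² = 40, 41 − 2² = 37, 41 − 3² = 32, 41 − 4² = 25 = 5² ⇒ 41 = 4² + 5².
  113: 113 − 1² = 112, 113 − 2² = 109, 113 − 3² = 104, 113 − 4² = 97, 113 − 5² = 88, 113 − 6² = 77, 113 − 7² = 64 = 8² ⇒ 113 = 7² + 8².
  Combine using the Brahmagupta–Fibonacci identity (a² + b²)(c² + d²) = (ac − bd)² + (ad + bc)² = (ac + bd)² + (ad − bc)²:
  41 · 113 = 4633: from (4² + 5²)(7² + 8²), take (4·7 − 5·8, 4·8 + 5·7) = (28 − 40, 32 + 35) = (-12, 67); dropping signs (only squares matter) gives (12, 67); check 12² + 67² = 144 + 4489 = 4633 ✓.
Step 4: Order so x ≤ y and verify: 12² + 67² = 144 + 4489 = 4633 = n. ✓

n = 4633 = 12² + 67² (one valid representation with x ≤ y).


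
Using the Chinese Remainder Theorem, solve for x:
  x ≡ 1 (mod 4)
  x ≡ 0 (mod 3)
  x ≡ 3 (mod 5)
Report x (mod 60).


Moduli 4, 3, 5 are pairwise coprime; by CRT there is a unique solution modulo M = 4 · 3 · 5 = 60.
Solve pairwise, accumulating the modulus:
  Start with x ≡ 1 (mod 4).
  Combine with x ≡ 0 (mod 3): since gcd(4, 3) = 1, we get a unique residue mod 12.
    Write x = 1 + 4·t and substitute into x ≡ 0 (mod 3): 4·t ≡ 0 − 1 = -1 (mod 3).
    Reduce coefficients mod 3: 1·t ≡ 2 (mod 3).
    So t ≡ 2 (mod 3).
    Then x = 1 + 4·2 = 9, valid modulo lcm(4, 3) = 12: x ≡ 9 (mod 12).
  Combine with x ≡ 3 (mod 5): since gcd(12, 5) = 1, we get a unique residue mod 60.
    Write x = 9 + 12·t and substitute into x ≡ 3 (mod 5): 12·t ≡ 3 − 9 = -6 (mod 5).
    Reduce coefficients mod 5: 2·t ≡ 4 (mod 5).
    The inverse of 2 mod 5 is 3 (since 2·3 = 6 = 1·5 + 1), so t ≡ 3·4 = 12 ≡ 2 (mod 5).
    Then x = 9 + 12·2 = 33, valid modulo lcm(12, 5) = 60: x ≡ 33 (mod 60).
Verify: 33 mod 4 = 1 ✓, 33 mod 3 = 0 ✓, 33 mod 5 = 3 ✓.

x ≡ 33 (mod 60).


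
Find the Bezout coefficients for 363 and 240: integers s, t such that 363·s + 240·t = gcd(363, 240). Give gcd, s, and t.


Euclidean algorithm on (363, 240) — divide until remainder is 0:
  363 = 1 · 240 + 123
  240 = 1 · 123 + 117
  123 = 1 · 117 + 6
  117 = 19 · 6 + 3
  6 = 2 · 3 + 0
gcd(363, 240) = 3.
Track Bezout coefficients alongside the remainders: start with r₀ = 363 = a·1 + b·0 (s = 1, t = 0) and r₁ = 240 = a·0 + b·1 (s = 0, t = 1); each new remainder r_{k+1} = r_{k-1} − q_k·r_k inherits s_{k+1} = s_{k-1} − q_k·s_k, t_{k+1} = t_{k-1} − q_k·t_k, so r_k = a·s_k + b·t_k at every step:
  q = 1: r = 123, s = 1 − 1·0 = 1, t = 0 − 1·1 = -1  (check: 363·1 + 240·(-1) = 123)
  q = 1: r = 117, s = 0 − 1·1 = -1, t = 1 − 1·(-1) = 2  (check: 363·(-1) + 240·2 = 117)
  q = 1: r = 6, s = 1 − 1·(-1) = 2, t = -1 − 1·2 = -3  (check: 363·2 + 240·(-3) = 6)
  q = 19: r = 3, s = -1 − 19·2 = -39, t = 2 − 19·(-3) = 59  (check: 363·(-39) + 240·59 = 3)
The row with r = 3 (the gcd) gives the Bezout coefficients s = -39, t = 59.
Result: 363 · (-39) + 240 · (59) = 3.

gcd(363, 240) = 3; s = -39, t = 59 (check: 363·(-39) + 240·59 = 3).


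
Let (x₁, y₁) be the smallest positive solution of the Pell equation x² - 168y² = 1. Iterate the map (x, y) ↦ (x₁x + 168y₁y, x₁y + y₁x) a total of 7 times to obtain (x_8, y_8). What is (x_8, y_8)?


Step 1: Find the fundamental solution (x₁, y₁) of x² - 168y² = 1.
  Expand √168 as a continued fraction. a₀ = ⌊√168⌋ = 12; iterate m_{k+1} = d_k·a_k − m_k, d_{k+1} = (168 − m_{k+1}²)/d_k, a_{k+1} = ⌊(a₀ + m_{k+1})/d_{k+1}⌋ (starting m₀ = 0, d₀ = 1), with convergents p_k = a_k·p_{k-1} + p_{k-2}, q_k = a_k·q_{k-1} + q_{k-2} (p₋₁ = 1, q₋₁ = 0):
  k = 0: a₀ = 12; p₀/q₀ = 12/1; p₀² − 168·q₀² = 144 − 168 = -24.
  k = 1: m = 12, d = 24, a = ⌊(12 + 12)/24⌋ = 1; p/q = (1·12 + 1)/(1·1 + 0) = 13/1; p² − 168·q² = 169 − 168 = 1.
  The first convergent with p² − 168·q² = 1 gives the fundamental solution (x₁, y₁) = (13, 1).
Step 2: Apply the recurrence (x_{n+1}, y_{n+1}) = (x₁x_n + 168y₁y_n, x₁y_n + y₁x_n) repeatedly.
  From (x_1, y_1) = (13, 1): x_2 = 13·13 + 168·1·1 = 337; y_2 = 13·1 + 1·13 = 26.
  From (x_2, y_2) = (337, 26): x_3 = 13·337 + 168·1·26 = 8749; y_3 = 13·26 + 1·337 = 675.
  From (x_3, y_3) = (8749, 675): x_4 = 13·8749 + 168·1·675 = 227137; y_4 = 13·675 + 1·8749 = 17524.
  From (x_4, y_4) = (227137, 17524): x_5 = 13·227137 + 168·1·17524 = 5896813; y_5 = 13·17524 + 1·227137 = 454949.
  From (x_5, y_5) = (5896813, 454949): x_6 = 13·5896813 + 168·1·454949 = 153090001; y_6 = 13·454949 + 1·5896813 = 11811150.
  From (x_6, y_6) = (153090001, 11811150): x_7 = 13·153090001 + 168·1·11811150 = 3974443213; y_7 = 13·11811150 + 1·153090001 = 306634951.
  From (x_7, y_7) = (3974443213, 306634951): x_8 = 13·3974443213 + 168·1·306634951 = 103182433537; y_8 = 13·306634951 + 1·3974443213 = 7960697576.
Step 3: Verify x_8² - 168·y_8² = 10646614590617422330369 - 10646614590617422330368 = 1 (should be 1). ✓

(x_1, y_1) = (13, 1); (x_8, y_8) = (103182433537, 7960697576).


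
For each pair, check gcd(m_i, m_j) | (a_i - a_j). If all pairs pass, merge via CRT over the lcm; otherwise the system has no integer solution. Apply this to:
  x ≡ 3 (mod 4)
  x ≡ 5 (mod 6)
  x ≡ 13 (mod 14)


Moduli 4, 6, 14 are not pairwise coprime, so CRT works modulo lcm(m_i) when all pairwise compatibility conditions hold.
Pairwise compatibility: gcd(m_i, m_j) must divide a_i - a_j for every pair.
Merge one congruence at a time:
  Start: x ≡ 3 (mod 4).
  Combine with x ≡ 5 (mod 6): gcd(4, 6) = 2; 5 - 3 = 2, which IS divisible by 2, so compatible.
    Write x = 3 + 4·t and substitute into x ≡ 5 (mod 6): 4·t ≡ 5 − 3 = 2 (mod 6).
    Divide the congruence (and modulus) by g = 2: 2·t ≡ 1 (mod 3).
    The inverse of 2 mod 3 is 2 (since 2·2 = 4 = 1·3 + 1), so t ≡ 2·1 = 2 ≡ 2 (mod 3).
    Then x = 3 + 4·2 = 11, valid modulo lcm(4, 6) = 12: x ≡ 11 (mod 12).
  Combine with x ≡ 13 (mod 14): gcd(12, 14) = 2; 13 - 11 = 2, which IS divisible by 2, so compatible.
    Write x = 11 + 12·t and substitute into x ≡ 13 (mod 14): 12·t ≡ 13 − 11 = 2 (mod 14).
    Divide the congruence (and modulus) by g = 2: 6·t ≡ 1 (mod 7).
    The inverse of 6 mod 7 is 6 (since 6·6 = 36 = 5·7 + 1), so t ≡ 6·1 = 6 ≡ 6 (mod 7).
    Then x = 11 + 12·6 = 83, valid modulo lcm(12, 14) = 84: x ≡ 83 (mod 84).
Verify: 83 mod 4 = 3, 83 mod 6 = 5, 83 mod 14 = 13.

x ≡ 83 (mod 84).


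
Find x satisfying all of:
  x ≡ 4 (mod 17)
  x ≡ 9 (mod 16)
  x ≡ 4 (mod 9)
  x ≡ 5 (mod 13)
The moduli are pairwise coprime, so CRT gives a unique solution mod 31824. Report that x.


Product of moduli M = 17 · 16 · 9 · 13 = 31824.
Merge one congruence at a time:
  Start: x ≡ 4 (mod 17).
  Combine with x ≡ 9 (mod 16); new modulus lcm = 272.
    Write x = 4 + 17·t and substitute into x ≡ 9 (mod 16): 17·t ≡ 9 − 4 = 5 (mod 16).
    Reduce coefficients mod 16: 1·t ≡ 5 (mod 16).
    So t ≡ 5 (mod 16).
    Then x = 4 + 17·5 = 89, valid modulo lcm(17, 16) = 272: x ≡ 89 (mod 272).
  Combine with x ≡ 4 (mod 9); new modulus lcm = 2448.
    Write x = 89 + 272·t and substitute into x ≡ 4 (mod 9): 272·t ≡ 4 − 89 = -85 (mod 9).
    Reduce coefficients mod 9: 2·t ≡ 5 (mod 9).
    The inverse of 2 mod 9 is 5 (since 2·5 = 10 = 1·9 + 1), so t ≡ 5·5 = 25 ≡ 7 (mod 9).
    Then x = 89 + 272·7 = 1993, valid modulo lcm(272, 9) = 2448: x ≡ 1993 (mod 2448).
  Combine with x ≡ 5 (mod 13); new modulus lcm = 31824.
    Write x = 1993 + 2448·t and substitute into x ≡ 5 (mod 13): 2448·t ≡ 5 − 1993 = -1988 (mod 13).
    Reduce coefficients mod 13: 4·t ≡ 1 (mod 13).
    The inverse of 4 mod 13 is 10 (since 4·10 = 40 = 3·13 + 1), so t ≡ 10·1 = 10 ≡ 10 (mod 13).
    Then x = 1993 + 2448·10 = 26473, valid modulo lcm(2448, 13) = 31824: x ≡ 26473 (mod 31824).
Verify against each original: 26473 mod 17 = 4, 26473 mod 16 = 9, 26473 mod 9 = 4, 26473 mod 13 = 5.

x ≡ 26473 (mod 31824).


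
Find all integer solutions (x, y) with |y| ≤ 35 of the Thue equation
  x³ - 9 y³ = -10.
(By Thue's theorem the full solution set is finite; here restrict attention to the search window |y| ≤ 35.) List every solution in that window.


The equation is x³ - 9y³ = -10. For fixed y, x³ = 9·y³ − 10, so a solution requires the RHS to be a perfect cube.
Strategy: iterate y from -35 to 35, compute RHS = 9·y³ − 10, and check whether it is a (positive or negative) perfect cube.
Check small values of y:
  y = 0: RHS = -10 is not a perfect cube.
  y = 1: RHS = -1 = (-1)³ ⇒ x = -1 works.
  y = -1: RHS = -19 is not a perfect cube.
  y = 2: RHS = 62 is not a perfect cube.
  y = -2: RHS = -82 is not a perfect cube.
  y = 3: RHS = 233 is not a perfect cube.
  y = -3: RHS = -253 is not a perfect cube.
Continuing the search up to |y| = 35 finds no further solutions beyond those listed.
Collected solutions: (-1, 1).

Solutions (with |y| ≤ 35): (-1, 1).


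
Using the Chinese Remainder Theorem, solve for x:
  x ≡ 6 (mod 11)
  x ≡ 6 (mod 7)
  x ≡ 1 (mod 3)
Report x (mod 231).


Moduli 11, 7, 3 are pairwise coprime; by CRT there is a unique solution modulo M = 11 · 7 · 3 = 231.
Solve pairwise, accumulating the modulus:
  Start with x ≡ 6 (mod 11).
  Combine with x ≡ 6 (mod 7): since gcd(11, 7) = 1, we get a unique residue mod 77.
    Write x = 6 + 11·t and substitute into x ≡ 6 (mod 7): 11·t ≡ 6 − 6 = 0 (mod 7).
    Reduce coefficients mod 7: 4·t ≡ 0 (mod 7).
    The inverse of 4 mod 7 is 2 (since 4·2 = 8 = 1·7 + 1), so t ≡ 2·0 = 0 ≡ 0 (mod 7).
    Then x = 6 + 11·0 = 6, valid modulo lcm(11, 7) = 77: x ≡ 6 (mod 77).
  Combine with x ≡ 1 (mod 3): since gcd(77, 3) = 1, we get a unique residue mod 231.
    Write x = 6 + 77·t and substitute into x ≡ 1 (mod 3): 77·t ≡ 1 − 6 = -5 (mod 3).
    Reduce coefficients mod 3: 2·t ≡ 1 (mod 3).
    The inverse of 2 mod 3 is 2 (since 2·2 = 4 = 1·3 + 1), so t ≡ 2·1 = 2 ≡ 2 (mod 3).
    Then x = 6 + 77·2 = 160, valid modulo lcm(77, 3) = 231: x ≡ 160 (mod 231).
Verify: 160 mod 11 = 6 ✓, 160 mod 7 = 6 ✓, 160 mod 3 = 1 ✓.

x ≡ 160 (mod 231).


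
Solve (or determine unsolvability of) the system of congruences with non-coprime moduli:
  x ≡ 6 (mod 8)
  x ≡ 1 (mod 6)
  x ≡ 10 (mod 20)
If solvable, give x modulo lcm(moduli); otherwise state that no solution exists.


Moduli 8, 6, 20 are not pairwise coprime, so CRT works modulo lcm(m_i) when all pairwise compatibility conditions hold.
Pairwise compatibility: gcd(m_i, m_j) must divide a_i - a_j for every pair.
Merge one congruence at a time:
  Start: x ≡ 6 (mod 8).
  Combine with x ≡ 1 (mod 6): gcd(8, 6) = 2, and 1 - 6 = -5 is NOT divisible by 2.
    ⇒ system is inconsistent (no integer solution).

No solution (the system is inconsistent).


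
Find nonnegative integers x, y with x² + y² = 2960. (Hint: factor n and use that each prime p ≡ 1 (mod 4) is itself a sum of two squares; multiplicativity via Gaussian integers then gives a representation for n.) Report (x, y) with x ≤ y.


Step 1: Factor n = 2960 = 2^4 · 5 · 37.
Step 2: Check the mod-4 condition on each prime factor: 2 = 2 (special); 5 ≡ 1 (mod 4), exponent 1; 37 ≡ 1 (mod 4), exponent 1.
All primes ≡ 3 (mod 4) appear to even exponent (or don't appear), so by the two-squares theorem n IS expressible as a sum of two squares.
Step 3: Build a representation. Group n = k² · m with k = 4 and m = 5 · 37 = 185 (a product of primes ≡ 1 (mod 4)); a representation of m scales to one of n via (k·x)² + (k·y)² = k²(x² + y²). Each prime p ≡ 1 (mod 4) is itself a sum of two squares; find a² by testing p − a² for a perfect square:
  5: 5 − 1² = 4 = 2² ⇒ 5 = 1² + 2².
  37: 37 − 1² = 36 = 6² ⇒ 37 = 1² + 6².
  Combine using the Brahmagupta–Fibonacci identity (a² + b²)(c² + d²) = (ac − bd)² + (ad + bc)² = (ac + bd)² + (ad − bc)²:
  5 · 37 = 185: from (1² + 2²)(1² + 6²), take (1·1 − 2·6, 1·6 + 2·1) = (1 − 12, 6 + 2) = (-11, 8); dropping signs (only squares matter) gives (11, 8); check 11² + 8² = 121 + 64 = 185 ✓.
  Scale by k = 4: (4·11, 4·8) = (44, 32).
Step 4: Order so x ≤ y and verify: 32² + 44² = 1024 + 1936 = 2960 = n. ✓

n = 2960 = 32² + 44² (one valid representation with x ≤ y).


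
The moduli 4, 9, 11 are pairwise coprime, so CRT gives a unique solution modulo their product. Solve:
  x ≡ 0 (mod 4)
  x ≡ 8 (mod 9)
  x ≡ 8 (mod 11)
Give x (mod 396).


Moduli 4, 9, 11 are pairwise coprime; by CRT there is a unique solution modulo M = 4 · 9 · 11 = 396.
Solve pairwise, accumulating the modulus:
  Start with x ≡ 0 (mod 4).
  Combine with x ≡ 8 (mod 9): since gcd(4, 9) = 1, we get a unique residue mod 36.
    Write x = 0 + 4·t and substitute into x ≡ 8 (mod 9): 4·t ≡ 8 − 0 = 8 (mod 9).
    The inverse of 4 mod 9 is 7 (since 4·7 = 28 = 3·9 + 1), so t ≡ 7·8 = 56 ≡ 2 (mod 9).
    Then x = 0 + 4·2 = 8, valid modulo lcm(4, 9) = 36: x ≡ 8 (mod 36).
  Combine with x ≡ 8 (mod 11): since gcd(36, 11) = 1, we get a unique residue mod 396.
    Write x = 8 + 36·t and substitute into x ≡ 8 (mod 11): 36·t ≡ 8 − 8 = 0 (mod 11).
    Reduce coefficients mod 11: 3·t ≡ 0 (mod 11).
    The inverse of 3 mod 11 is 4 (since 3·4 = 12 = 1·11 + 1), so t ≡ 4·0 = 0 ≡ 0 (mod 11).
    Then x = 8 + 36·0 = 8, valid modulo lcm(36, 11) = 396: x ≡ 8 (mod 396).
Verify: 8 mod 4 = 0 ✓, 8 mod 9 = 8 ✓, 8 mod 11 = 8 ✓.

x ≡ 8 (mod 396).


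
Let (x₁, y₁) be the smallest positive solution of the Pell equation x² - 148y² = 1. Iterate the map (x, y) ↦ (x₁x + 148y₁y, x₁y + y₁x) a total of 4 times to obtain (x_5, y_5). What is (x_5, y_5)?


Step 1: Find the fundamental solution (x₁, y₁) of x² - 148y² = 1.
  Expand √148 as a continued fraction. a₀ = ⌊√148⌋ = 12; iterate m_{k+1} = d_k·a_k − m_k, d_{k+1} = (148 − m_{k+1}²)/d_k, a_{k+1} = ⌊(a₀ + m_{k+1})/d_{k+1}⌋ (starting m₀ = 0, d₀ = 1), with convergents p_k = a_k·p_{k-1} + p_{k-2}, q_k = a_k·q_{k-1} + q_{k-2} (p₋₁ = 1, q₋₁ = 0):
  k = 0: a₀ = 12; p₀/q₀ = 12/1; p₀² − 148·q₀² = 144 − 148 = -4.
  k = 1: m = 12, d = 4, a = ⌊(12 + 12)/4⌋ = 6; p/q = (6·12 + 1)/(6·1 + 0) = 73/6; p² − 148·q² = 5329 − 5328 = 1.
  The first convergent with p² − 148·q² = 1 gives the fundamental solution (x₁, y₁) = (73, 6).
Step 2: Apply the recurrence (x_{n+1}, y_{n+1}) = (x₁x_n + 148y₁y_n, x₁y_n + y₁x_n) repeatedly.
  From (x_1, y_1) = (73, 6): x_2 = 73·73 + 148·6·6 = 10657; y_2 = 73·6 + 6·73 = 876.
  From (x_2, y_2) = (10657, 876): x_3 = 73·10657 + 148·6·876 = 1555849; y_3 = 73·876 + 6·10657 = 127890.
  From (x_3, y_3) = (1555849, 127890): x_4 = 73·1555849 + 148·6·127890 = 227143297; y_4 = 73·127890 + 6·1555849 = 18671064.
  From (x_4, y_4) = (227143297, 18671064): x_5 = 73·227143297 + 148·6·18671064 = 33161365513; y_5 = 73·18671064 + 6·227143297 = 2725847454.
Step 3: Verify x_5² - 148·y_5² = 1099676162686785753169 - 1099676162686785753168 = 1 (should be 1). ✓

(x_1, y_1) = (73, 6); (x_5, y_5) = (33161365513, 2725847454).


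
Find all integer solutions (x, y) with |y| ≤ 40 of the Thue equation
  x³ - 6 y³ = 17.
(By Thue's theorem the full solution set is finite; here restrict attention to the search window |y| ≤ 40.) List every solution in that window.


The equation is x³ - 6y³ = 17. For fixed y, x³ = 6·y³ + 17, so a solution requires the RHS to be a perfect cube.
Strategy: iterate y from -40 to 40, compute RHS = 6·y³ + 17, and check whether it is a (positive or negative) perfect cube.
Check small values of y:
  y = 0: RHS = 17 is not a perfect cube.
  y = 1: RHS = 23 is not a perfect cube.
  y = -1: RHS = 11 is not a perfect cube.
  y = 2: RHS = 65 is not a perfect cube.
  y = -2: RHS = -31 is not a perfect cube.
  y = 3: RHS = 179 is not a perfect cube.
  y = -3: RHS = -145 is not a perfect cube.
Continuing the search up to |y| = 40 finds no solutions either.
No (x, y) in the scanned range satisfies the equation.

No integer solutions with |y| ≤ 40.


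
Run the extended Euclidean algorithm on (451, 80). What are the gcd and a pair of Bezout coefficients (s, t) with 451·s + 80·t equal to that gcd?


Euclidean algorithm on (451, 80) — divide until remainder is 0:
  451 = 5 · 80 + 51
  80 = 1 · 51 + 29
  51 = 1 · 29 + 22
  29 = 1 · 22 + 7
  22 = 3 · 7 + 1
  7 = 7 · 1 + 0
gcd(451, 80) = 1.
Track Bezout coefficients alongside the remainders: start with r₀ = 451 = a·1 + b·0 (s = 1, t = 0) and r₁ = 80 = a·0 + b·1 (s = 0, t = 1); each new remainder r_{k+1} = r_{k-1} − q_k·r_k inherits s_{k+1} = s_{k-1} − q_k·s_k, t_{k+1} = t_{k-1} − q_k·t_k, so r_k = a·s_k + b·t_k at every step:
  q = 5: r = 51, s = 1 − 5·0 = 1, t = 0 − 5·1 = -5  (check: 451·1 + 80·(-5) = 51)
  q = 1: r = 29, s = 0 − 1·1 = -1, t = 1 − 1·(-5) = 6  (check: 451·(-1) + 80·6 = 29)
  q = 1: r = 22, s = 1 − 1·(-1) = 2, t = -5 − 1·6 = -11  (check: 451·2 + 80·(-11) = 22)
  q = 1: r = 7, s = -1 − 1·2 = -3, t = 6 − 1·(-11) = 17  (check: 451·(-3) + 80·17 = 7)
  q = 3: r = 1, s = 2 − 3·(-3) = 11, t = -11 − 3·17 = -62  (check: 451·11 + 80·(-62) = 1)
The row with r = 1 (the gcd) gives the Bezout coefficients s = 11, t = -62.
Result: 451 · (11) + 80 · (-62) = 1.

gcd(451, 80) = 1; s = 11, t = -62 (check: 451·11 + 80·(-62) = 1).


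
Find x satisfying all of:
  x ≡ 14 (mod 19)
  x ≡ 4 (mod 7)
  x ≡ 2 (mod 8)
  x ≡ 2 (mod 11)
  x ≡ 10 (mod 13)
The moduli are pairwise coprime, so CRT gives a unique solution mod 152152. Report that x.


Product of moduli M = 19 · 7 · 8 · 11 · 13 = 152152.
Merge one congruence at a time:
  Start: x ≡ 14 (mod 19).
  Combine with x ≡ 4 (mod 7); new modulus lcm = 133.
    Write x = 14 + 19·t and substitute into x ≡ 4 (mod 7): 19·t ≡ 4 − 14 = -10 (mod 7).
    Reduce coefficients mod 7: 5·t ≡ 4 (mod 7).
    The inverse of 5 mod 7 is 3 (since 5·3 = 15 = 2·7 + 1), so t ≡ 3·4 = 12 ≡ 5 (mod 7).
    Then x = 14 + 19·5 = 109, valid modulo lcm(19, 7) = 133: x ≡ 109 (mod 133).
  Combine with x ≡ 2 (mod 8); new modulus lcm = 1064.
    Write x = 109 + 133·t and substitute into x ≡ 2 (mod 8): 133·t ≡ 2 − 109 = -107 (mod 8).
    Reduce coefficients mod 8: 5·t ≡ 5 (mod 8).
    The inverse of 5 mod 8 is 5 (since 5·5 = 25 = 3·8 + 1), so t ≡ 5·5 = 25 ≡ 1 (mod 8).
    Then x = 109 + 133·1 = 242, valid modulo lcm(133, 8) = 1064: x ≡ 242 (mod 1064).
  Combine with x ≡ 2 (mod 11); new modulus lcm = 11704.
    Write x = 242 + 1064·t and substitute into x ≡ 2 (mod 11): 1064·t ≡ 2 − 242 = -240 (mod 11).
    Reduce coefficients mod 11: 8·t ≡ 2 (mod 11).
    The inverse of 8 mod 11 is 7 (since 8·7 = 56 = 5·11 + 1), so t ≡ 7·2 = 14 ≡ 3 (mod 11).
    Then x = 242 + 1064·3 = 3434, valid modulo lcm(1064, 11) = 11704: x ≡ 3434 (mod 11704).
  Combine with x ≡ 10 (mod 13); new modulus lcm = 152152.
    Write x = 3434 + 11704·t and substitute into x ≡ 10 (mod 13): 11704·t ≡ 10 − 3434 = -3424 (mod 13).
    Reduce coefficients mod 13: 4·t ≡ 8 (mod 13).
    The inverse of 4 mod 13 is 10 (since 4·10 = 40 = 3·13 + 1), so t ≡ 10·8 = 80 ≡ 2 (mod 13).
    Then x = 3434 + 11704·2 = 26842, valid modulo lcm(11704, 13) = 152152: x ≡ 26842 (mod 152152).
Verify against each original: 26842 mod 19 = 14, 26842 mod 7 = 4, 26842 mod 8 = 2, 26842 mod 11 = 2, 26842 mod 13 = 10.

x ≡ 26842 (mod 152152).


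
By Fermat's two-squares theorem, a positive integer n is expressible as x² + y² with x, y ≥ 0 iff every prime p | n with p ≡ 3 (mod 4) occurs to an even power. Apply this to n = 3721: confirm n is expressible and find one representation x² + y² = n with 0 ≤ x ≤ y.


Step 1: Factor n = 3721 = 61^2.
Step 2: Check the mod-4 condition on each prime factor: 61 ≡ 1 (mod 4), exponent 2.
All primes ≡ 3 (mod 4) appear to even exponent (or don't appear), so by the two-squares theorem n IS expressible as a sum of two squares.
Step 3: Build a representation. Here n = 61 · 61 is a product of primes ≡ 1 (mod 4). Each prime p ≡ 1 (mod 4) is itself a sum of two squares; find a² by testing p − a² for a perfect square:
  61: 61 − 1² = 60, 61 − 2² = 57, 61 − 3² = 52, 61 − 4² = 45, 61 − 5² = 36 = 6² ⇒ 61 = 5² + 6².
  Combine using the Brahmagupta–Fibonacci identity (a² + b²)(c² + d²) = (ac − bd)² + (ad + bc)² = (ac + bd)² + (ad − bc)²:
  61 · 61 = 3721: from (5² + 6²)(5² + 6²), take (5·5 − 6·6, 5·6 + 6·5) = (25 − 36, 30 + 30) = (-11, 60); dropping signs (only squares matter) gives (11, 60); check 11² + 60² = 121 + 3600 = 3721 ✓.
Step 4: Order so x ≤ y and verify: 11² + 60² = 121 + 3600 = 3721 = n. ✓

n = 3721 = 11² + 60² (one valid representation with x ≤ y).
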